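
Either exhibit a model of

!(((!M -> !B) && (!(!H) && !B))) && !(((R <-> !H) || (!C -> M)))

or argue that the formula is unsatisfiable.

R = True, B = True, H = True, M = False, C = False

  !(((!M -> !B) && (!(!H) && !B))) = True
    (!M -> !B) && (!(!H) && !B) = False
      !M -> !B = False
        !M = True
        !B = False
      !(!H) && !B = False
        !(!H) = True
          !H = False
        !B = False
  !(((R <-> !H) || (!C -> M))) = True
    (R <-> !H) || (!C -> M) = False
      R <-> !H = False
        !H = False
      !C -> M = False
        !C = True
Both conjuncts True, so the formula holds.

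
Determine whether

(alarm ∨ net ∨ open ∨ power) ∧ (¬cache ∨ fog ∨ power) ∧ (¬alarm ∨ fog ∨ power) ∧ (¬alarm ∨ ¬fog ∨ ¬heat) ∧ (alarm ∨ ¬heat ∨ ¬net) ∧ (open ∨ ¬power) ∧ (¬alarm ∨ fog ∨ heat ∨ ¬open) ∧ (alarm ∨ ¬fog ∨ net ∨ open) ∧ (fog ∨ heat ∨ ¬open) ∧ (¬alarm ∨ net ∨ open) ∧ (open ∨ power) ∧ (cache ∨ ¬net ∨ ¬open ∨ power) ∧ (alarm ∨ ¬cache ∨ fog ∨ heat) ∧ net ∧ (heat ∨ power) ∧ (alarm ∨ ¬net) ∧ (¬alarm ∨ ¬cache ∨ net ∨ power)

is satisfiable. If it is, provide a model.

power=T; cache=T; heat=F; alarm=T; open=T; fog=T; net=T

Unit clause (net) forces net = True.
In (alarm ∨ ¬net) only alarm is left, so alarm = True.
Try power = False:
  (¬alarm ∨ fog ∨ power) forces fog = True.
  (¬alarm ∨ ¬fog ∨ ¬heat) forces heat = False.
  clause (heat ∨ power) is falsified — backtrack.
So power = True.
  then (open ∨ ¬power) forces open = True.
Set cache = True.
Set heat = False.
  then (¬alarm ∨ fog ∨ heat ∨ ¬open) forces fog = True.
All clauses satisfied.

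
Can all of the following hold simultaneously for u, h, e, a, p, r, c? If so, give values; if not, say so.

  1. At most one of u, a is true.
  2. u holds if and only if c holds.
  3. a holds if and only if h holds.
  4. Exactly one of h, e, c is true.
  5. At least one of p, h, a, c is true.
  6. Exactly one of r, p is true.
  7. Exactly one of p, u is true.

u = False, h = False, e = True, a = False, p = True, r = False, c = False

  (1) {u, a}: 0 true — at most one ✓
  (2) u=F, c=F — same ✓
  (3) a=F, h=F — same ✓
  (4) {h, e, c}: 1 true — exactly one ✓
  (5) {p, h, a, c}: 1 true — at least one ✓
  (6) {r, p}: 1 true — exactly one ✓
  (7) {p, u}: 1 true — exactly one ✓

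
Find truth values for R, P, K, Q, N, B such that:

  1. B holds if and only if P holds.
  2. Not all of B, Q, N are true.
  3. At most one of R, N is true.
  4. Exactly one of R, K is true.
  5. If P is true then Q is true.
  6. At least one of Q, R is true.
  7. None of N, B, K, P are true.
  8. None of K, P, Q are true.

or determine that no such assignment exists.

R=T, P=F, K=F, Q=F, N=F, B=F

  (1) B=F, P=F — same ✓
  (2) {B, Q, N}: 0/3 true — not all ✓
  (3) {R, N}: 1 true — at most one ✓
  (4) {R, K}: 1 true — exactly one ✓
  (5) P=F ⇒ Q: vacuous ✓
  (6) {Q, R}: 1 true — at least one ✓
  (7) {N, B, K, P}: 0 true — none ✓
  (8) {K, P, Q}: 0 true — none ✓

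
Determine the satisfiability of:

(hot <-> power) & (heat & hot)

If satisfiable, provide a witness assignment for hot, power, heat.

hot: True; power: True; heat: True

  hot <-> power = True
  heat & hot = True
Both conjuncts True, so the formula holds.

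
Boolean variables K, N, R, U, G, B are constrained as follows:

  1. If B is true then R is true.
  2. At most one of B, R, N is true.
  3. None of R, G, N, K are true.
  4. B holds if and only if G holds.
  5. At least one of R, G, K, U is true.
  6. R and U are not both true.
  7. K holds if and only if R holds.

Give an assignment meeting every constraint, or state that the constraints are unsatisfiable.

K = False, N = False, R = False, U = True, G = False, B = False

  (1) B=F ⇒ R: vacuous ✓
  (2) {B, R, N}: 0 true — at most one ✓
  (3) {R, G, N, K}: 0 true — none ✓
  (4) B=F, G=F — same ✓
  (5) {R, G, K, U}: 1 true — at least one ✓
  (6) R=F, U=T — not both ✓
  (7) K=F, R=F — same ✓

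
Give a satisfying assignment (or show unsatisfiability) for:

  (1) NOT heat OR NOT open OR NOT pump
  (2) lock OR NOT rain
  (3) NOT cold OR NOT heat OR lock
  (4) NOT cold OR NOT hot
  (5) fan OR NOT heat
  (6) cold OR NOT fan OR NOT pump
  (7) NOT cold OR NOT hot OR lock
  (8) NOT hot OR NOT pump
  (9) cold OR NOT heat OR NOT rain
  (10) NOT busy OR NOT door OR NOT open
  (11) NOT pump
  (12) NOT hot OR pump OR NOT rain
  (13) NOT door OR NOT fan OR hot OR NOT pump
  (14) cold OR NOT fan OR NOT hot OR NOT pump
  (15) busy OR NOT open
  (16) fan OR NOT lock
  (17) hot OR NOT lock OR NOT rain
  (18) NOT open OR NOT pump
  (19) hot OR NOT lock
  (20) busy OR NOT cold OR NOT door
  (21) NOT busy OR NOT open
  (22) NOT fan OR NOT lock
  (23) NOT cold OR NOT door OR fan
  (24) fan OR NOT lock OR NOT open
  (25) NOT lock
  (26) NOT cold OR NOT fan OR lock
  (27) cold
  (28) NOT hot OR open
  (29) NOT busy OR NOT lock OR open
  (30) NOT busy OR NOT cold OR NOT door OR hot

Unit clause (NOT pump) forces pump = False.
Unit clause (NOT lock) forces lock = False.
Unit clause (cold) forces cold = True.
In (lock OR NOT rain) only NOT rain is left, so rain = False.
In (NOT cold OR NOT heat OR lock) only NOT heat is left, so heat = False.
In (NOT cold OR NOT hot) only NOT hot is left, so hot = False.
In (NOT cold OR NOT fan OR lock) only NOT fan is left, so fan = False.
In (NOT cold OR NOT door OR fan) only NOT door is left, so door = False.
Set busy = False.
  then (busy OR NOT open) forces open = False.
All clauses satisfied.

busy: False, door: False, pump: False, hot: False, heat: False, cold: True, open: False, rain: False, lock: False, fan: False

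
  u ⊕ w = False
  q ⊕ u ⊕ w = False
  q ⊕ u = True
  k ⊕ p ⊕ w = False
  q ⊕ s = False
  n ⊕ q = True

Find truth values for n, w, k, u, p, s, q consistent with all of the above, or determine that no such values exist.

n=T, w=T, k=T, u=T, p=F, s=F, q=F

u ⊕ w = T ⊕ T = False ✓
q ⊕ u ⊕ w = F ⊕ T ⊕ T = False ✓
q ⊕ u = F ⊕ T = True ✓
k ⊕ p ⊕ w = T ⊕ F ⊕ T = False ✓
q ⊕ s = F ⊕ F = False ✓
n ⊕ q = T ⊕ F = True ✓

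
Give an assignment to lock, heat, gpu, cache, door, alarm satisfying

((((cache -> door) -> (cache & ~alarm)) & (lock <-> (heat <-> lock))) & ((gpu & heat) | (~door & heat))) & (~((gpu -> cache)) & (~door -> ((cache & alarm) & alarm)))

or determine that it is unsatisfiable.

Unsatisfiable

Case cache = True: the conjunct ~((gpu -> cache)) becomes ~((gpu -> True)) = False.
Case cache = False: the conjunct (cache -> door) -> (cache & ~alarm) becomes (False -> door) -> (False & ~alarm) = False.
Both cases fail — unsatisfiable.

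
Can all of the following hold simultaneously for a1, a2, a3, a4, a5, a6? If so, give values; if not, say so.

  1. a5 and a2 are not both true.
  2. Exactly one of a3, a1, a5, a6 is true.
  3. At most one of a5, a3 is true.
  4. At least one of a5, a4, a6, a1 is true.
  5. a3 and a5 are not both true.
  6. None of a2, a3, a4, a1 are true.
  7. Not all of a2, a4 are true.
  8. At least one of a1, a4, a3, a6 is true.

a1 = False, a2 = False, a3 = False, a4 = False, a5 = False, a6 = True

  (1) a5=F, a2=F — not both ✓
  (2) {a3, a1, a5, a6}: 1 true — exactly one ✓
  (3) {a5, a3}: 0 true — at most one ✓
  (4) {a5, a4, a6, a1}: 1 true — at least one ✓
  (5) a3=F, a5=F — not both ✓
  (6) {a2, a3, a4, a1}: 0 true — none ✓
  (7) {a2, a4}: 0/2 true — not all ✓
  (8) {a1, a4, a3, a6}: 1 true — at least one ✓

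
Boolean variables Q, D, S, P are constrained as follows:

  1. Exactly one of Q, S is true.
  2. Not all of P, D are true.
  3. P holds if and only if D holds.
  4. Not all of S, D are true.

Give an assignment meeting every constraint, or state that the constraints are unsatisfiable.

Q = True; D = False; S = False; P = False

  (1) {Q, S}: 1 true — exactly one ✓
  (2) {P, D}: 0/2 true — not all ✓
  (3) P=F, D=F — same ✓
  (4) {S, D}: 0/2 true — not all ✓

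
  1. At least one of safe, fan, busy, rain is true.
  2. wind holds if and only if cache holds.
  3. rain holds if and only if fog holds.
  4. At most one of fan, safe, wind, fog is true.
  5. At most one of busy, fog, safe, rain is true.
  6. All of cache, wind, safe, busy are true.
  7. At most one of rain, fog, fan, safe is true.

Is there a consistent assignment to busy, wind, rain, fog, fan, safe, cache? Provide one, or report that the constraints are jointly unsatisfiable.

UNSATISFIABLE

Case safe = True:
  (4) with safe=T forces fan = False.
  (4) with safe=T forces wind = False.
  Constraint (6) is violated (wind=F) — contradiction.
Case safe = False:
  Constraint (6) is violated (safe=F) — contradiction.
Both cases fail — unsatisfiable.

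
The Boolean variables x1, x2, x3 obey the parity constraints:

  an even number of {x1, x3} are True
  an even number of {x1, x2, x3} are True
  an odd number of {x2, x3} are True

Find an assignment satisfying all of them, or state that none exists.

x1 = True, x2 = False, x3 = True

{x1, x3}: 2 true → even ✓
{x1, x2, x3}: 2 true → even ✓
{x2, x3}: 1 true → odd ✓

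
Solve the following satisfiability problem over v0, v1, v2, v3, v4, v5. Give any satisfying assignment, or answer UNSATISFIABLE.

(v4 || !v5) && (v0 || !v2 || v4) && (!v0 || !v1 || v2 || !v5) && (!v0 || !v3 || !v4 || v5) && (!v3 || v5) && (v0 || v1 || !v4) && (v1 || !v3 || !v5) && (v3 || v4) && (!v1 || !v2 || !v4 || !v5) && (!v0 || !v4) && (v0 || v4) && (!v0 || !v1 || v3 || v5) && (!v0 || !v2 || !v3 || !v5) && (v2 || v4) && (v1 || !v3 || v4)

Try v0 = True:
  (!v0 || !v4) forces v4 = False.
  (v4 || !v5) forces v5 = False.
  (!v3 || v5) forces v3 = False.
  clause (v3 || v4) is falsified — backtrack.
So v0 = False.
  then (v0 || v4) forces v4 = True.
  then (v0 || v1 || !v4) forces v1 = True.
Set v2 = False.
Set v3 = False.
Set v5 = True.
All clauses satisfied.

v0: False, v1: True, v2: False, v3: False, v4: True, v5: True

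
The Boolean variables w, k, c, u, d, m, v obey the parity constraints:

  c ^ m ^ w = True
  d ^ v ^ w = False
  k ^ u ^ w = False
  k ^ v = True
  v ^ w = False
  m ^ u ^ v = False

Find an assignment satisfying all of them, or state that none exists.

w=T; k=F; c=F; u=T; d=F; m=F; v=T

c ^ m ^ w = F ^ F ^ T = True ✓
d ^ v ^ w = F ^ T ^ T = False ✓
k ^ u ^ w = F ^ T ^ T = False ✓
k ^ v = F ^ T = True ✓
v ^ w = T ^ T = False ✓
m ^ u ^ v = F ^ T ^ T = False ✓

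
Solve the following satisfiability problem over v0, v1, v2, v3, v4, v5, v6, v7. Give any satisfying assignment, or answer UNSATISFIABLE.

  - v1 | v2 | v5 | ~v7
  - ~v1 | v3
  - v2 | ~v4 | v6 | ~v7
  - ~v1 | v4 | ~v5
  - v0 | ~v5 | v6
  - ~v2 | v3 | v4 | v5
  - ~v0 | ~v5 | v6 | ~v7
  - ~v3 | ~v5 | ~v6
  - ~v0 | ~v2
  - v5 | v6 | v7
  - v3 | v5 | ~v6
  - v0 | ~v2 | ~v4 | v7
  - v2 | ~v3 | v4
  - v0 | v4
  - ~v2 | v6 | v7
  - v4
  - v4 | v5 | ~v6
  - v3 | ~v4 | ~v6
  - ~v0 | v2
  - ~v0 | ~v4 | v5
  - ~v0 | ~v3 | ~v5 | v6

Unit clause (v4) forces v4 = True.
Try v0 = True:
  (~v0 | ~v2) forces v2 = False.
  clause (~v0 | v2) is falsified — backtrack.
So v0 = False.
Set v1 = True.
  then (~v1 | v3) forces v3 = True.
Set v2 = False.
Set v5 = False.
Set v6 = True.
Set v7 = True.
All clauses satisfied.

v0: False, v1: True, v2: False, v3: True, v4: True, v5: False, v6: True, v7: True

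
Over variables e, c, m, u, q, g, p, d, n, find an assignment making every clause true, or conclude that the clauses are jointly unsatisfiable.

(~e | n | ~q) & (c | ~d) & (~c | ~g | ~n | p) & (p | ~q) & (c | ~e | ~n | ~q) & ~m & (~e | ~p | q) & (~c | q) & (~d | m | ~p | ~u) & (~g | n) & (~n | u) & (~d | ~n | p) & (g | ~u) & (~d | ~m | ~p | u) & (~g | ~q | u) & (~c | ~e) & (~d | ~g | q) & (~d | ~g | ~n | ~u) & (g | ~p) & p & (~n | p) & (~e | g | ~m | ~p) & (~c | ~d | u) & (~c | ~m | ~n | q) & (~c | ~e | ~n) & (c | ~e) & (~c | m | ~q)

e = False, c = False, m = False, u = True, q = False, g = True, p = True, d = False, n = True

Unit clause (~m) forces m = False.
Unit clause (p) forces p = True.
In (g | ~p) only g is left, so g = True.
In (~g | n) only n is left, so n = True.
In (~n | u) only u is left, so u = True.
In (~d | ~g | ~n | ~u) only ~d is left, so d = False.
Try e = True:
  (~e | ~p | q) forces q = True.
  (c | ~e | ~n | ~q) forces c = True.
  clause (~c | ~e) is falsified — backtrack.
So e = False.
Try c = True:
  (~c | q) forces q = True.
  clause (~c | m | ~q) is falsified — backtrack.
So c = False.
Set q = False.
All clauses satisfied.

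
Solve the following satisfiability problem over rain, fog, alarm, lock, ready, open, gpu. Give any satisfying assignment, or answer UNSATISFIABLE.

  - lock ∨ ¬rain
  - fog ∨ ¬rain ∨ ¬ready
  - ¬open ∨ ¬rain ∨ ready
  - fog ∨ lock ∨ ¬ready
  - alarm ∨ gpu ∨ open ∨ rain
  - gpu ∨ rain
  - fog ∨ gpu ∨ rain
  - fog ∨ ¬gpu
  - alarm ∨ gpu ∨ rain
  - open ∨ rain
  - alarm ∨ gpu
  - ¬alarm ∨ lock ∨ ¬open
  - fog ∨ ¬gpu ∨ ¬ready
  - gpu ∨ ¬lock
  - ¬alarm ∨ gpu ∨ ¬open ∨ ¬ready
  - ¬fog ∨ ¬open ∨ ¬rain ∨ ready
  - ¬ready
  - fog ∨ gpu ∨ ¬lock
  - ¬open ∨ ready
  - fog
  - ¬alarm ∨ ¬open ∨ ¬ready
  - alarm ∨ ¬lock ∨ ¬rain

Unit clause (¬ready) forces ready = False.
In (¬open ∨ ready) only ¬open is left, so open = False.
Unit clause (fog) forces fog = True.
In (open ∨ rain) only rain is left, so rain = True.
In (lock ∨ ¬rain) only lock is left, so lock = True.
In (gpu ∨ ¬lock) only gpu is left, so gpu = True.
In (alarm ∨ ¬lock ∨ ¬rain) only alarm is left, so alarm = True.
All clauses satisfied.

rain=T, fog=T, alarm=T, lock=T, ready=F, open=F, gpu=T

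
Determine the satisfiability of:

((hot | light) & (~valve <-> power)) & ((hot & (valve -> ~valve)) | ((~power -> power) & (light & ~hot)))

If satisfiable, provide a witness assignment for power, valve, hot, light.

power: True, valve: False, hot: False, light: True

  (hot | light) & (~valve <-> power) = True
    hot | light = True
    ~valve <-> power = True
      ~valve = True
  (hot & (valve -> ~valve)) | ((~power -> power) & (light & ~hot)) = True
    hot & (valve -> ~valve) = False
      valve -> ~valve = True
        ~valve = True
    (~power -> power) & (light & ~hot) = True
      ~power -> power = True
        ~power = False
      light & ~hot = True
        ~hot = True
Both conjuncts True, so the formula holds.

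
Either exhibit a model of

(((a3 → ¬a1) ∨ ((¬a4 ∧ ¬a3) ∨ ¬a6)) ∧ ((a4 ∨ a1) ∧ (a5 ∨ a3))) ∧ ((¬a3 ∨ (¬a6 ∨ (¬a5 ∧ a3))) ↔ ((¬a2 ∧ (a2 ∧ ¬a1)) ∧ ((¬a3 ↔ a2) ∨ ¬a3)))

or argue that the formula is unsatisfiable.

a1 = False, a2 = True, a3 = True, a4 = True, a5 = True, a6 = True

  ((a3 → ¬a1) ∨ ((¬a4 ∧ ¬a3) ∨ ¬a6)) ∧ ((a4 ∨ a1) ∧ (a5 ∨ a3)) = True
    (a3 → ¬a1) ∨ ((¬a4 ∧ ¬a3) ∨ ¬a6) = True
      a3 → ¬a1 = True
        ¬a1 = True
      (¬a4 ∧ ¬a3) ∨ ¬a6 = False
        ¬a4 ∧ ¬a3 = False
          ¬a4 = False
          ¬a3 = False
        ¬a6 = False
    (a4 ∨ a1) ∧ (a5 ∨ a3) = True
      a4 ∨ a1 = True
      a5 ∨ a3 = True
  (¬a3 ∨ (¬a6 ∨ (¬a5 ∧ a3))) ↔ ((¬a2 ∧ (a2 ∧ ¬a1)) ∧ ((¬a3 ↔ a2) ∨ ¬a3)) = True
    ¬a3 ∨ (¬a6 ∨ (¬a5 ∧ a3)) = False
      ¬a3 = False
      ¬a6 ∨ (¬a5 ∧ a3) = False
        ¬a6 = False
        ¬a5 ∧ a3 = False
          ¬a5 = False
    (¬a2 ∧ (a2 ∧ ¬a1)) ∧ ((¬a3 ↔ a2) ∨ ¬a3) = False
      ¬a2 ∧ (a2 ∧ ¬a1) = False
        ¬a2 = False
        a2 ∧ ¬a1 = True
          ¬a1 = True
      (¬a3 ↔ a2) ∨ ¬a3 = False
        ¬a3 ↔ a2 = False
          ¬a3 = False
        ¬a3 = False
Both conjuncts True, so the formula holds.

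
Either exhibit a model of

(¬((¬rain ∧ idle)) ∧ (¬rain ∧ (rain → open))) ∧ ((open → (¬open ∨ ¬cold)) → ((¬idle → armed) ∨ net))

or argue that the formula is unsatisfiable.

open = False, armed = True, net = False, rain = False, cold = False, idle = False

  ¬((¬rain ∧ idle)) ∧ (¬rain ∧ (rain → open)) = True
    ¬((¬rain ∧ idle)) = True
      ¬rain ∧ idle = False
        ¬rain = True
    ¬rain ∧ (rain → open) = True
      ¬rain = True
      rain → open = True
  (open → (¬open ∨ ¬cold)) → ((¬idle → armed) ∨ net) = True
    open → (¬open ∨ ¬cold) = True
      ¬open ∨ ¬cold = True
        ¬open = True
        ¬cold = True
    (¬idle → armed) ∨ net = True
      ¬idle → armed = True
        ¬idle = True
Both conjuncts True, so the formula holds.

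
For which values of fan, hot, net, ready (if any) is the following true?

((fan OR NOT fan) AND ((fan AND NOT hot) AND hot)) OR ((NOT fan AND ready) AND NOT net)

fan = False, hot = False, net = False, ready = True

  ((fan OR NOT fan) AND ((fan AND NOT hot) AND hot)) OR ((NOT fan AND ready) AND NOT net) = True
    (fan OR NOT fan) AND ((fan AND NOT hot) AND hot) = False
      fan OR NOT fan = True
        NOT fan = True
      (fan AND NOT hot) AND hot = False
        fan AND NOT hot = False
          NOT hot = True
    (NOT fan AND ready) AND NOT net = True
      NOT fan AND ready = True
        NOT fan = True
      NOT net = True
The formula evaluates to True.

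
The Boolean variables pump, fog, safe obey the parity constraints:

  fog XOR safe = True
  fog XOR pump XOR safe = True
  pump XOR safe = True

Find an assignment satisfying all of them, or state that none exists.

pump=F, fog=F, safe=T

fog XOR safe = F XOR T = True ✓
fog XOR pump XOR safe = F XOR F XOR T = True ✓
pump XOR safe = F XOR T = True ✓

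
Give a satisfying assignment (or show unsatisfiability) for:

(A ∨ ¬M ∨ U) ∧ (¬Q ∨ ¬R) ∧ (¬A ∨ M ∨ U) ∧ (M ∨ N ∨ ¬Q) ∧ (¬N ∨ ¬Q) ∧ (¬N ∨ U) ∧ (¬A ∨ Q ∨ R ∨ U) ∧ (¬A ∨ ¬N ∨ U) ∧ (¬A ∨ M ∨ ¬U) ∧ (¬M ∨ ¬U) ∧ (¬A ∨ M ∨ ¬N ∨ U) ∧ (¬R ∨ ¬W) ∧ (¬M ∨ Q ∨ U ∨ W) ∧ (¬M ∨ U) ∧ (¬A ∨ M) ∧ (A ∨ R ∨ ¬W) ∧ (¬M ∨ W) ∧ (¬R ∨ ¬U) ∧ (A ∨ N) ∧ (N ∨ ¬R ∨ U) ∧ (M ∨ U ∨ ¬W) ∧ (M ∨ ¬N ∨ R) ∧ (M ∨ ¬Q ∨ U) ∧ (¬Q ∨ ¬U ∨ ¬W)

Case M = True:
  (¬M ∨ ¬U) forces U = False.
  Clause (¬M ∨ U) is falsified — contradiction.
Case M = False:
  (¬A ∨ M) forces A = False.
  (A ∨ N) forces N = True.
  (¬N ∨ ¬Q) forces Q = False.
  (¬N ∨ U) forces U = True.
  (¬R ∨ ¬U) forces R = False.
  Clause (M ∨ ¬N ∨ R) is falsified — contradiction.
Both cases fail, so the formula is unsatisfiable.

Unsatisfiable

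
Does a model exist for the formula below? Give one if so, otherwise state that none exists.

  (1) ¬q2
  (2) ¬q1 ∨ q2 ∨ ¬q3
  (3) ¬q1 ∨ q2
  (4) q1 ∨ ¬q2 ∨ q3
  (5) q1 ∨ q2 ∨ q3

q1=F, q2=F, q3=T

Unit clause (¬q2) forces q2 = False.
In (¬q1 ∨ q2) only ¬q1 is left, so q1 = False.
In (q1 ∨ q2 ∨ q3) only q3 is left, so q3 = True.
Check each clause:
  (¬q2): ¬q2 holds.
  (¬q1 ∨ q2 ∨ ¬q3): ¬q1 holds.
  (¬q1 ∨ q2): ¬q1 holds.
  (q1 ∨ ¬q2 ∨ q3): ¬q2 holds.
  (q1 ∨ q2 ∨ q3): q3 holds.
All clauses satisfied.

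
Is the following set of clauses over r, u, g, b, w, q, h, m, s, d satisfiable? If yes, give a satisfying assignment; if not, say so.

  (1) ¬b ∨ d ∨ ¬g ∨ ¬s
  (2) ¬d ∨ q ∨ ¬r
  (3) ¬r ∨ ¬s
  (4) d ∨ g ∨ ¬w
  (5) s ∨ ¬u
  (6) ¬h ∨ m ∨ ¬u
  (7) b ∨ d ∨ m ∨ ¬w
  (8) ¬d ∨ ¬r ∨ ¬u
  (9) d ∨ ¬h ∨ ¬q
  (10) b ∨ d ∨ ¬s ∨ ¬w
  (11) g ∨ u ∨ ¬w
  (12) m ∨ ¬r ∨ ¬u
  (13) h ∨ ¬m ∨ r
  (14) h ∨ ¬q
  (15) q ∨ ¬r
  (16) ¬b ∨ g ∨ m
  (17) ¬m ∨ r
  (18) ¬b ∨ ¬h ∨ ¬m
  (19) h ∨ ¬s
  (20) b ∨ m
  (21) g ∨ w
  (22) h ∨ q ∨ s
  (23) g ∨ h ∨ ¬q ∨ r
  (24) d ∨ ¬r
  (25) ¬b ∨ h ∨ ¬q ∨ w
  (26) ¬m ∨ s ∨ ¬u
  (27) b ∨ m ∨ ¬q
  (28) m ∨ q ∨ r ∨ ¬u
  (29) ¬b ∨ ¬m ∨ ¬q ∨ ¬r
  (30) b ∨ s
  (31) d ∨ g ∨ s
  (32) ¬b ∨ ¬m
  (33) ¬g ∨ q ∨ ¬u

r = False; u = False; g = True; b = True; w = True; q = False; h = True; m = False; s = False; d = True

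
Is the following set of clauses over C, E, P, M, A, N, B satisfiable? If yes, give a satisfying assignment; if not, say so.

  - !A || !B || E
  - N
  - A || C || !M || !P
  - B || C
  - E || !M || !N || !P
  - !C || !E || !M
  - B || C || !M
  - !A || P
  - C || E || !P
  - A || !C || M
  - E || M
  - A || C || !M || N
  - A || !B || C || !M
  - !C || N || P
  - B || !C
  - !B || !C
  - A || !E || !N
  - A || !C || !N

C = False, E = True, P = True, M = False, A = True, N = True, B = True

Unit clause (N) forces N = True.
Try C = True:
  (B || !C) forces B = True.
  clause (!B || !C) is falsified — backtrack.
So C = False.
  then (B || C) forces B = True.
Set E = True.
  then (A || !E || !N) forces A = True.
  then (!A || P) forces P = True.
Set M = False.
All clauses satisfied.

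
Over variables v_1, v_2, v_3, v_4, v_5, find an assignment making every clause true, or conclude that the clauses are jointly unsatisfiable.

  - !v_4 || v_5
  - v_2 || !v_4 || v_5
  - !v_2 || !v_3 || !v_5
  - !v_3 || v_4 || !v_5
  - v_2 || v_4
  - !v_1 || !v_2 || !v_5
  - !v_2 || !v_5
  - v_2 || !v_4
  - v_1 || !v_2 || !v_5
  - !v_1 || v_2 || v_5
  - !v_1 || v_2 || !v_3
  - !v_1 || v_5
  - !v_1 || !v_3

v_1: False; v_2: True; v_3: False; v_4: False; v_5: False

Set v_1 = False.
Try v_2 = False:
  (v_2 || v_4) forces v_4 = True.
  clause (v_2 || !v_4) is falsified — backtrack.
So v_2 = True.
  then (!v_2 || !v_5) forces v_5 = False.
  then (!v_4 || v_5) forces v_4 = False.
Set v_3 = False.
All clauses satisfied.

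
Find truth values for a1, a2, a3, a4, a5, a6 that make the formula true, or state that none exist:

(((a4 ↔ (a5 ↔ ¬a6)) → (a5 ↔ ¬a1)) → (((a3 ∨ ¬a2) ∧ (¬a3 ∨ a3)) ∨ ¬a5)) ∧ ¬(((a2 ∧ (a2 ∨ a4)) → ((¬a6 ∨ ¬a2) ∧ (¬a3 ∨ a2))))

a1=F; a2=T; a3=F; a4=T; a5=F; a6=T

  ((a4 ↔ (a5 ↔ ¬a6)) → (a5 ↔ ¬a1)) → (((a3 ∨ ¬a2) ∧ (¬a3 ∨ a3)) ∨ ¬a5) = True
    (a4 ↔ (a5 ↔ ¬a6)) → (a5 ↔ ¬a1) = False
      a4 ↔ (a5 ↔ ¬a6) = True
        a5 ↔ ¬a6 = True
          ¬a6 = False
      a5 ↔ ¬a1 = False
        ¬a1 = True
    ((a3 ∨ ¬a2) ∧ (¬a3 ∨ a3)) ∨ ¬a5 = True
      (a3 ∨ ¬a2) ∧ (¬a3 ∨ a3) = False
        a3 ∨ ¬a2 = False
          ¬a2 = False
        ¬a3 ∨ a3 = True
          ¬a3 = True
      ¬a5 = True
  ¬(((a2 ∧ (a2 ∨ a4)) → ((¬a6 ∨ ¬a2) ∧ (¬a3 ∨ a2)))) = True
    (a2 ∧ (a2 ∨ a4)) → ((¬a6 ∨ ¬a2) ∧ (¬a3 ∨ a2)) = False
      a2 ∧ (a2 ∨ a4) = True
        a2 ∨ a4 = True
      (¬a6 ∨ ¬a2) ∧ (¬a3 ∨ a2) = False
        ¬a6 ∨ ¬a2 = False
          ¬a6 = False
          ¬a2 = False
        ¬a3 ∨ a2 = True
          ¬a3 = True
Both conjuncts True, so the formula holds.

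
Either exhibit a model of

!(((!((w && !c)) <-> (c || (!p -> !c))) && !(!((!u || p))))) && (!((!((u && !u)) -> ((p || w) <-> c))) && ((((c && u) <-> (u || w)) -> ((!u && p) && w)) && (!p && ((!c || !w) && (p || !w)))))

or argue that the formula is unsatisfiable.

Case p = True: the conjunct !p is False.
Case p = False: the formula simplifies to !(((!((w && !c)) <-> (c || !c)) && !(!(!u)))) && (!((!((u && !u)) -> (w <-> c))) && (!(((c && u) <-> (u || w))) && ((!c || !w) && !w))).
  w = True: the conjunct !w is False.
  w = False: simplifies to !(((c || !c) && !(!(!u)))) && (!((!((u && !u)) -> !c)) && !(((c && u) <-> u))).
    u = True: simplifies to !(!c) && !c.
      c = True: the conjunct !c is False.
      c = False: the conjunct !(!c) becomes !(!False) = False.
    u = False: the conjunct !(((c && u) <-> u)) becomes !((False <-> False)) = False.
Both cases fail — unsatisfiable.

No satisfying assignment exists.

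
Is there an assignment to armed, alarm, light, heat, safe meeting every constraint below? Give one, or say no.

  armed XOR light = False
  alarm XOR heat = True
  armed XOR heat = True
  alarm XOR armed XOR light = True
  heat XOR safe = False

armed = True, alarm = True, light = True, heat = False, safe = False

armed XOR light = T XOR T = False ✓
alarm XOR heat = T XOR F = True ✓
armed XOR heat = T XOR F = True ✓
alarm XOR armed XOR light = T XOR T XOR T = True ✓
heat XOR safe = F XOR F = False ✓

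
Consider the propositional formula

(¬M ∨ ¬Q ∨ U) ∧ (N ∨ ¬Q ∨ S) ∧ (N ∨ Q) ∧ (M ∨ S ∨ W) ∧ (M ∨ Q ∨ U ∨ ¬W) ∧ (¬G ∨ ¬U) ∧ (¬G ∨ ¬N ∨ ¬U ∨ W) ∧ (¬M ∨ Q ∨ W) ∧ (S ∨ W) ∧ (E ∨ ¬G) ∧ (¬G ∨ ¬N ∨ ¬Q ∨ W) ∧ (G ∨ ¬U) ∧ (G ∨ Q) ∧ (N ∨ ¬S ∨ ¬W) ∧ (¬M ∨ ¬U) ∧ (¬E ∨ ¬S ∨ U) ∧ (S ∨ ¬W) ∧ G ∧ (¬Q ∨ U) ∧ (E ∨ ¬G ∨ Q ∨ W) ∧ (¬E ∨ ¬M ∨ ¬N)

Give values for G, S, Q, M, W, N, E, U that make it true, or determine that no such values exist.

Case G = True:
  (¬G ∨ ¬U) forces U = False.
  (E ∨ ¬G) forces E = True.
  (¬E ∨ ¬S ∨ U) forces S = False.
  (S ∨ W) forces W = True.
  Clause (S ∨ ¬W) is falsified — contradiction.
Case G = False:
  Clause (G) is falsified — contradiction.
Both cases fail, so the formula is unsatisfiable.

UNSATISFIABLE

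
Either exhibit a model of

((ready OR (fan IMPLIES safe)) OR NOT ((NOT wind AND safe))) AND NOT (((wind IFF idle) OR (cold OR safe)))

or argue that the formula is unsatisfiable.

safe = False, cold = False, ready = False, fan = False, idle = False, wind = True

  (ready OR (fan IMPLIES safe)) OR NOT ((NOT wind AND safe)) = True
    ready OR (fan IMPLIES safe) = True
      fan IMPLIES safe = True
    NOT ((NOT wind AND safe)) = True
      NOT wind AND safe = False
        NOT wind = False
  NOT (((wind IFF idle) OR (cold OR safe))) = True
    (wind IFF idle) OR (cold OR safe) = False
      wind IFF idle = False
      cold OR safe = False
Both conjuncts True, so the formula holds.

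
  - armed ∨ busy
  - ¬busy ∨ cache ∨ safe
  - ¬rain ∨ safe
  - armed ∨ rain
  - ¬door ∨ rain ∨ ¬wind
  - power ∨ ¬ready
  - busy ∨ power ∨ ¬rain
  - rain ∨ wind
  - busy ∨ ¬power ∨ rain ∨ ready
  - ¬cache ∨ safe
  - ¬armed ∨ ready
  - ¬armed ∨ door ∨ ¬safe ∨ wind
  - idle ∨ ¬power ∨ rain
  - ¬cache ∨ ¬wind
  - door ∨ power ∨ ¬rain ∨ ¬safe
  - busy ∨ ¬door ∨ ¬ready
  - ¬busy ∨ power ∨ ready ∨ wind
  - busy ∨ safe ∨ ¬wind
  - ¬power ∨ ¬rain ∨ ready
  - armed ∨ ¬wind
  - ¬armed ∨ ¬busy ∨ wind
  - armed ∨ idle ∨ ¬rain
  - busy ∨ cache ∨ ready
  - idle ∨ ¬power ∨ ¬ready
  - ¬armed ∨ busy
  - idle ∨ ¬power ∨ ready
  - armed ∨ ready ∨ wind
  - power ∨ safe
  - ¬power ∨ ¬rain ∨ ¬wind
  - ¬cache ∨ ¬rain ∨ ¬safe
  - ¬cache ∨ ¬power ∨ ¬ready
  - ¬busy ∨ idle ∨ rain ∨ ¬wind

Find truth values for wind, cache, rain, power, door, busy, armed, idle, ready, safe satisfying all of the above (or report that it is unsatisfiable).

wind = True, cache = False, rain = False, power = True, door = False, busy = True, armed = True, idle = True, ready = True, safe = True

Set wind = True.
  then (¬cache ∨ ¬wind) forces cache = False.
  then (armed ∨ ¬wind) forces armed = True.
  then (¬armed ∨ busy) forces busy = True.
  then (¬busy ∨ cache ∨ safe) forces safe = True.
  then (¬armed ∨ ready) forces ready = True.
  then (power ∨ ¬ready) forces power = True.
  then (idle ∨ ¬power ∨ ¬ready) forces idle = True.
  then (¬power ∨ ¬rain ∨ ¬wind) forces rain = False.
  then (¬door ∨ rain ∨ ¬wind) forces door = False.
All clauses satisfied.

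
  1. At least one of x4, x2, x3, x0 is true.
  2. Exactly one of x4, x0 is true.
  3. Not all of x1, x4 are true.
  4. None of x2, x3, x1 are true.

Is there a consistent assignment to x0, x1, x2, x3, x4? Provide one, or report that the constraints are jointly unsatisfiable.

x0=T; x1=F; x2=F; x3=F; x4=F

  (1) {x4, x2, x3, x0}: 1 true — at least one ✓
  (2) {x4, x0}: 1 true — exactly one ✓
  (3) {x1, x4}: 0/2 true — not all ✓
  (4) {x2, x3, x1}: 0 true — none ✓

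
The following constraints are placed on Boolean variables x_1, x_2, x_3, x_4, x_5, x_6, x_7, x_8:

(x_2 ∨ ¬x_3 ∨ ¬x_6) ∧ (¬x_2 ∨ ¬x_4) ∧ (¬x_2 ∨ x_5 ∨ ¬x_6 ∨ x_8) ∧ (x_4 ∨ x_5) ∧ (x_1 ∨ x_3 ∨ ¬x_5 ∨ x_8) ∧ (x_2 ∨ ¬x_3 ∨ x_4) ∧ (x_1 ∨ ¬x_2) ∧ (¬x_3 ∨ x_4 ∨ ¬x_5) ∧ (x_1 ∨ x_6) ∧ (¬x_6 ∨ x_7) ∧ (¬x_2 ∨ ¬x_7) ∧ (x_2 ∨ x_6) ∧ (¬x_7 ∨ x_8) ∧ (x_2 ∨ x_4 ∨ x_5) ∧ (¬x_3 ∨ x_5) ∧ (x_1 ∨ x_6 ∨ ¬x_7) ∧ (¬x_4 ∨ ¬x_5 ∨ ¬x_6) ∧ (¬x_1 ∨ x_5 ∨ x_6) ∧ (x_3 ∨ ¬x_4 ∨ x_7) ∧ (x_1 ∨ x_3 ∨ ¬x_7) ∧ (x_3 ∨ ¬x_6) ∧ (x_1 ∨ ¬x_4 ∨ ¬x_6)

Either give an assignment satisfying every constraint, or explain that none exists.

Try x_1 = False:
  (x_1 ∨ ¬x_2) forces x_2 = False.
  (x_1 ∨ x_6) forces x_6 = True.
  (x_2 ∨ ¬x_3 ∨ ¬x_6) forces x_3 = False.
  clause (x_3 ∨ ¬x_6) is falsified — backtrack.
So x_1 = True.
Set x_2 = True.
  then (¬x_2 ∨ ¬x_4) forces x_4 = False.
  then (x_4 ∨ x_5) forces x_5 = True.
  then (¬x_3 ∨ x_4 ∨ ¬x_5) forces x_3 = False.
  then (¬x_2 ∨ ¬x_7) forces x_7 = False.
  then (x_3 ∨ ¬x_6) forces x_6 = False.
Set x_8 = False.
All clauses satisfied.

x_1: True, x_2: True, x_3: False, x_4: False, x_5: True, x_6: False, x_7: False, x_8: False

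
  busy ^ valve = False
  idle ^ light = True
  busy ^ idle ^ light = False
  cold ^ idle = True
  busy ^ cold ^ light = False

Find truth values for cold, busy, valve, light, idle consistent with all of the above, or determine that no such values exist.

Adding constraints 3, 4, 5 mod 2: every variable appears an even number of times on the left, so the left side is 0.
But the right sides sum to 1 (mod 2). 0 ≠ 1 — the system is inconsistent.

The formula is unsatisfiable.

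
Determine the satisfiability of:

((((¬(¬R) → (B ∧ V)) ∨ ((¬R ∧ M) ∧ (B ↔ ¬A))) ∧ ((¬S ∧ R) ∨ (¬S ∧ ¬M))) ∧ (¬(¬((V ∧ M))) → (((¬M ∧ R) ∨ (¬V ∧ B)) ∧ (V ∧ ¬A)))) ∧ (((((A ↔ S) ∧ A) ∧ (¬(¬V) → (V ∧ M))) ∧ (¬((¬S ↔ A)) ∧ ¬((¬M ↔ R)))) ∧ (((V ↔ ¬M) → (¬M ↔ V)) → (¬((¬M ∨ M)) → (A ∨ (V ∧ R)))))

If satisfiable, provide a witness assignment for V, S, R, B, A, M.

The formula is unsatisfiable.

Case A = True: the formula simplifies to ((((¬(¬R) → (B ∧ V)) ∨ ((¬R ∧ M) ∧ ¬B)) ∧ ((¬S ∧ R) ∨ (¬S ∧ ¬M))) ∧ ¬((V ∧ M))) ∧ ((S ∧ (¬(¬V) → (V ∧ M))) ∧ (¬(¬S) ∧ ¬((¬M ↔ R)))).
  S = True: the conjunct (¬S ∧ R) ∨ (¬S ∧ ¬M) becomes (False ∧ R) ∨ (False ∧ ¬M) = False.
  S = False: the conjunct S is False.
Case A = False: the conjunct A is False.
Both cases fail — unsatisfiable.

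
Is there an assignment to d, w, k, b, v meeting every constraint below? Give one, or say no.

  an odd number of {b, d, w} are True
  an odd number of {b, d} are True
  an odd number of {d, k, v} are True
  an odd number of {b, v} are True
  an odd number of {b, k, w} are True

d = True; w = False; k = True; b = False; v = True

{b, d, w}: 1 true → odd ✓
{b, d}: 1 true → odd ✓
{d, k, v}: 3 true → odd ✓
{b, v}: 1 true → odd ✓
{b, k, w}: 1 true → odd ✓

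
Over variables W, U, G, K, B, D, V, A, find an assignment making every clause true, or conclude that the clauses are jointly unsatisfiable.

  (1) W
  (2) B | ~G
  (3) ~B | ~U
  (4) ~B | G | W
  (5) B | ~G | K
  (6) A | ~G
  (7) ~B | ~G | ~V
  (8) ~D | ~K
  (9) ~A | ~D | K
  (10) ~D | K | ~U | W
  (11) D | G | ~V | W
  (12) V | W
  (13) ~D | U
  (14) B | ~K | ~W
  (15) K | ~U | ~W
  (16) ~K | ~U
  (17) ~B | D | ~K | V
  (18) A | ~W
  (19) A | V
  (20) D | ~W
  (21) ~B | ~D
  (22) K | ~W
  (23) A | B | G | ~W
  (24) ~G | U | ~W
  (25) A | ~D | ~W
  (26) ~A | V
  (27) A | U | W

Unsatisfiable

Case W = True:
  (A | ~W) forces A = True.
  (D | ~W) forces D = True.
  (~D | ~K) forces K = False.
  Clause (~A | ~D | K) is falsified — contradiction.
Case W = False:
  Clause (W) is falsified — contradiction.
Both cases fail, so the formula is unsatisfiable.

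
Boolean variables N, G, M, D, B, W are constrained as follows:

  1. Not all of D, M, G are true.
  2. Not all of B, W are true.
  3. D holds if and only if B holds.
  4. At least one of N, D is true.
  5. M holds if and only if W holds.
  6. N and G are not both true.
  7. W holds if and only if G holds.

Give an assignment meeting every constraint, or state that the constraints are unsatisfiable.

N = True, G = False, M = False, D = False, B = False, W = False

  (1) {D, M, G}: 0/3 true — not all ✓
  (2) {B, W}: 0/2 true — not all ✓
  (3) D=F, B=F — same ✓
  (4) {N, D}: 1 true — at least one ✓
  (5) M=F, W=F — same ✓
  (6) N=T, G=F — not both ✓
  (7) W=F, G=F — same ✓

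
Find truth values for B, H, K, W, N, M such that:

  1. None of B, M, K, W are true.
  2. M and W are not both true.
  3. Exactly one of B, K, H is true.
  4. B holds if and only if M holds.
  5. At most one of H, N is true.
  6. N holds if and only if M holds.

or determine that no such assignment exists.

B: False; H: True; K: False; W: False; N: False; M: False

  (1) {B, M, K, W}: 0 true — none ✓
  (2) M=F, W=F — not both ✓
  (3) {B, K, H}: 1 true — exactly one ✓
  (4) B=F, M=F — same ✓
  (5) {H, N}: 1 true — at most one ✓
  (6) N=F, M=F — same ✓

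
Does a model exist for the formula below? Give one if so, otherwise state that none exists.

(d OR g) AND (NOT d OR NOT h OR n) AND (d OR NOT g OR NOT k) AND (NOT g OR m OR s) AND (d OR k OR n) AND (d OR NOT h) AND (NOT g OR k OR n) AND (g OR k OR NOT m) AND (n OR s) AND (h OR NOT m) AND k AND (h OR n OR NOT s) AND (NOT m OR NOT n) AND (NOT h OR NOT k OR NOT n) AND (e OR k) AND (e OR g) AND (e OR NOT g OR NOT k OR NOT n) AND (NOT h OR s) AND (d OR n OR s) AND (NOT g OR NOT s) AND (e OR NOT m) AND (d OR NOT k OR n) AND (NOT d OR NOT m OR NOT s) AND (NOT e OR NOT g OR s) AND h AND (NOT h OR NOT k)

Case k = True:
  (h) forces h = True.
  Clause (NOT h OR NOT k) is falsified — contradiction.
Case k = False:
  Clause (k) is falsified — contradiction.
Both cases fail, so the formula is unsatisfiable.

No satisfying assignment exists.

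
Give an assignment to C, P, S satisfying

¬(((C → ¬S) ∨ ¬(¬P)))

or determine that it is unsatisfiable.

C = True, P = False, S = True

  ¬(((C → ¬S) ∨ ¬(¬P))) = True
    (C → ¬S) ∨ ¬(¬P) = False
      C → ¬S = False
        ¬S = False
      ¬(¬P) = False
        ¬P = True
The formula evaluates to True.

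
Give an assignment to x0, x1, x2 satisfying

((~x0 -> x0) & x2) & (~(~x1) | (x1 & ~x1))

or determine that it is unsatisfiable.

x0=T, x1=T, x2=T

  (~x0 -> x0) & x2 = True
    ~x0 -> x0 = True
      ~x0 = False
  ~(~x1) | (x1 & ~x1) = True
    ~(~x1) = True
      ~x1 = False
    x1 & ~x1 = False
      ~x1 = False
Both conjuncts True, so the formula holds.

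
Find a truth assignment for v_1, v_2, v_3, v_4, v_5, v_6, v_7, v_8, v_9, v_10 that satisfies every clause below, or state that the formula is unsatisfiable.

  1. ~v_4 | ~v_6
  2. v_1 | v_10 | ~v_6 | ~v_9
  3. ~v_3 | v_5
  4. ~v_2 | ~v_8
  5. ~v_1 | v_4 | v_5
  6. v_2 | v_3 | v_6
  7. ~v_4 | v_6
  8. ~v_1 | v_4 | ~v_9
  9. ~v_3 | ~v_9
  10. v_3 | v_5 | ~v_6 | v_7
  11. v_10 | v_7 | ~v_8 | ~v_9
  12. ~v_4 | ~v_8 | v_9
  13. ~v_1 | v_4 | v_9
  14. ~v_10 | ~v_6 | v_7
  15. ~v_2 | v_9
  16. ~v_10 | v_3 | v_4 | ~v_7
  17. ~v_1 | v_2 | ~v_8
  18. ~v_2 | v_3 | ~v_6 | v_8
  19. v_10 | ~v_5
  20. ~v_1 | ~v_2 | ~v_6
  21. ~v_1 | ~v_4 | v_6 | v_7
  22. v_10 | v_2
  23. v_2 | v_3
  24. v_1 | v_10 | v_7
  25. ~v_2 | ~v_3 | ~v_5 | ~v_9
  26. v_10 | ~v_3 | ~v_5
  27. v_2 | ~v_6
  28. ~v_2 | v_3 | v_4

Set v_1 = False.
Set v_2 = False.
  then (v_10 | v_2) forces v_10 = True.
  then (v_2 | v_3) forces v_3 = True.
  then (v_2 | ~v_6) forces v_6 = False.
  then (~v_3 | v_5) forces v_5 = True.
  then (~v_4 | v_6) forces v_4 = False.
  then (~v_3 | ~v_9) forces v_9 = False.
Set v_7 = False.
Set v_8 = True.
All clauses satisfied.

v_1 = False, v_2 = False, v_3 = True, v_4 = False, v_5 = True, v_6 = False, v_7 = False, v_8 = True, v_9 = False, v_10 = True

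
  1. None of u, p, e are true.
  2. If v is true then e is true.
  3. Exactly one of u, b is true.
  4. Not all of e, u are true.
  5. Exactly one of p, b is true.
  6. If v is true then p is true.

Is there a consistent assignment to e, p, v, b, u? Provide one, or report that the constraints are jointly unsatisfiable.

e: False, p: False, v: False, b: True, u: False

  (1) {u, p, e}: 0 true — none ✓
  (2) v=F ⇒ e: vacuous ✓
  (3) {u, b}: 1 true — exactly one ✓
  (4) {e, u}: 0/2 true — not all ✓
  (5) {p, b}: 1 true — exactly one ✓
  (6) v=F ⇒ p: vacuous ✓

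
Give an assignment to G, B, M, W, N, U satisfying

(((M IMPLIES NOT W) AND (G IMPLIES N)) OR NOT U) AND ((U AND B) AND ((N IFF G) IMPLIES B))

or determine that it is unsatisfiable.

G = True, B = True, M = False, W = False, N = True, U = True

  ((M IMPLIES NOT W) AND (G IMPLIES N)) OR NOT U = True
    (M IMPLIES NOT W) AND (G IMPLIES N) = True
      M IMPLIES NOT W = True
        NOT W = True
      G IMPLIES N = True
    NOT U = False
  (U AND B) AND ((N IFF G) IMPLIES B) = True
    U AND B = True
    (N IFF G) IMPLIES B = True
      N IFF G = True
Both conjuncts True, so the formula holds.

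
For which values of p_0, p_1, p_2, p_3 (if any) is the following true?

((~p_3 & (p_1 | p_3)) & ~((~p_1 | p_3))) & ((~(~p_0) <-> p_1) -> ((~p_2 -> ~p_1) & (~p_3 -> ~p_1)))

p_0=F; p_1=T; p_2=T; p_3=F

  (~p_3 & (p_1 | p_3)) & ~((~p_1 | p_3)) = True
    ~p_3 & (p_1 | p_3) = True
      ~p_3 = True
      p_1 | p_3 = True
    ~((~p_1 | p_3)) = True
      ~p_1 | p_3 = False
        ~p_1 = False
  (~(~p_0) <-> p_1) -> ((~p_2 -> ~p_1) & (~p_3 -> ~p_1)) = True
    ~(~p_0) <-> p_1 = False
      ~(~p_0) = False
        ~p_0 = True
    (~p_2 -> ~p_1) & (~p_3 -> ~p_1) = False
      ~p_2 -> ~p_1 = True
        ~p_2 = False
        ~p_1 = False
      ~p_3 -> ~p_1 = False
        ~p_3 = True
        ~p_1 = False
Both conjuncts True, so the formula holds.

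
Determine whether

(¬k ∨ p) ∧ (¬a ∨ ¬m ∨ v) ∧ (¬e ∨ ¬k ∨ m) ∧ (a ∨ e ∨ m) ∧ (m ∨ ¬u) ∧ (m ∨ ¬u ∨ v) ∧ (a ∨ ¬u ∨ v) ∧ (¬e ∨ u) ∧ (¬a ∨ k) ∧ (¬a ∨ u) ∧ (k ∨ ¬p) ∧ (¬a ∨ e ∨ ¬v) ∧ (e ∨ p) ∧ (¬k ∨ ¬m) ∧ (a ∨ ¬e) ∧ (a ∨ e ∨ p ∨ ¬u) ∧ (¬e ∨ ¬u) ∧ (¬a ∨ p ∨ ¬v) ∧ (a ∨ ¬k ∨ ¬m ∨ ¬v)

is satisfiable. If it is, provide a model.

The formula is unsatisfiable.

Case e = True:
  (¬e ∨ u) forces u = True.
  Clause (¬e ∨ ¬u) is falsified — contradiction.
Case e = False:
  (e ∨ p) forces p = True.
  (k ∨ ¬p) forces k = True.
  (¬k ∨ ¬m) forces m = False.
  (a ∨ e ∨ m) forces a = True.
  (m ∨ ¬u) forces u = False.
  Clause (¬a ∨ u) is falsified — contradiction.
Both cases fail, so the formula is unsatisfiable.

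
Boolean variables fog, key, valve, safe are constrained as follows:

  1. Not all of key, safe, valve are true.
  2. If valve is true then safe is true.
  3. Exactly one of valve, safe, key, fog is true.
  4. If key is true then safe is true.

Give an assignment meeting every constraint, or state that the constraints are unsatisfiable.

fog = True; key = False; valve = False; safe = False

  (1) {key, safe, valve}: 0/3 true — not all ✓
  (2) valve=F ⇒ safe: vacuous ✓
  (3) {valve, safe, key, fog}: 1 true — exactly one ✓
  (4) key=F ⇒ safe: vacuous ✓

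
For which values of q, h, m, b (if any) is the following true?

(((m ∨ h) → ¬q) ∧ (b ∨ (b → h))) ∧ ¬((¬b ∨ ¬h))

q: False; h: True; m: False; b: True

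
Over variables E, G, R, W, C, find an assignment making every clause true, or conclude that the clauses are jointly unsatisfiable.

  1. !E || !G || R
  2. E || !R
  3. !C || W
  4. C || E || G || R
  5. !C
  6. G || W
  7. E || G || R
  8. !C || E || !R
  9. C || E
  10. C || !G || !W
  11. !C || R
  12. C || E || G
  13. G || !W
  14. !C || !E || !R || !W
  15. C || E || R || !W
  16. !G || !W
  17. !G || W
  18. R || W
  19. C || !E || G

No satisfying assignment exists.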